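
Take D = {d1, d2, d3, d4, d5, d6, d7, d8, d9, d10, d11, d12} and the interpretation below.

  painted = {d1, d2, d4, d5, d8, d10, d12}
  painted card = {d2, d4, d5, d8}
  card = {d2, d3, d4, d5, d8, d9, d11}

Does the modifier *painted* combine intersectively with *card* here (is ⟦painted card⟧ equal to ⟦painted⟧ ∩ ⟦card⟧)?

yes

⟦painted⟧ ∩ ⟦card⟧ = {d1, d2, d4, d5, d8, d10, d12} ∩ {d2, d3, d4, d5, d8, d9, d11} = {d2, d4, d5, d8}
Observed ⟦painted card⟧ = {d2, d4, d5, d8}.
These coincide, so the modifier is intersective here.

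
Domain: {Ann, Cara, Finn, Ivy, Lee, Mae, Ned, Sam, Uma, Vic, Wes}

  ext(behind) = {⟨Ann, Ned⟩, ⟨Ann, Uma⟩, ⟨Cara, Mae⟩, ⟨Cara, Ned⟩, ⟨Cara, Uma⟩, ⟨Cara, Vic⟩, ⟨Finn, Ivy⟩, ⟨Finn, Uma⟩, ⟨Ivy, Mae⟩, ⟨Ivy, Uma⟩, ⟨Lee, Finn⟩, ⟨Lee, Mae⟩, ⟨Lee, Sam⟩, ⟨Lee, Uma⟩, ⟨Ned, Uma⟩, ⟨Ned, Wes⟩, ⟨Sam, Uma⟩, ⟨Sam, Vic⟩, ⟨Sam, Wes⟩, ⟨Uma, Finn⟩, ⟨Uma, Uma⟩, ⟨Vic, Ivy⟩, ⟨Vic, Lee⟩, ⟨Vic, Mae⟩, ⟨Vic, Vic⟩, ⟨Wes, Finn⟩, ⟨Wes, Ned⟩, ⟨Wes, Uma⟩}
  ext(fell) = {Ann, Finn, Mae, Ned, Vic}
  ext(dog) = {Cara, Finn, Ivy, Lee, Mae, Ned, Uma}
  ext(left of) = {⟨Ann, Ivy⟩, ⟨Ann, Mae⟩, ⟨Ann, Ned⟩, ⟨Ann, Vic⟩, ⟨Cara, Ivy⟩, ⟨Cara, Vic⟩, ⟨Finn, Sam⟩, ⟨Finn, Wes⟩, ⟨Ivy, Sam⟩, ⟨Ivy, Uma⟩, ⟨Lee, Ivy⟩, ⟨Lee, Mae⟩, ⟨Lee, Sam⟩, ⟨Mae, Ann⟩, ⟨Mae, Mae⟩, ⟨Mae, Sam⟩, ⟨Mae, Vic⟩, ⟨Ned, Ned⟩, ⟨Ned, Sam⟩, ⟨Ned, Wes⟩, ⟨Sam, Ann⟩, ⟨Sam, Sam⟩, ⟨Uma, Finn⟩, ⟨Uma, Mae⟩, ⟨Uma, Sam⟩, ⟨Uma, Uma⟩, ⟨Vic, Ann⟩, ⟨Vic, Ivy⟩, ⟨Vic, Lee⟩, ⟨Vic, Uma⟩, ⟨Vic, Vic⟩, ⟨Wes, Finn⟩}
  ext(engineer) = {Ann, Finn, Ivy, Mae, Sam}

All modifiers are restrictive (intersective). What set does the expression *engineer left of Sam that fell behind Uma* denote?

{Finn}

⟦left of Sam⟧ = {x : ⟨x, Sam⟩ ∈ ⟦left of⟧} = {Finn, Ivy, Lee, Mae, Ned, Sam, Uma}
⟦that fell⟧ = ⟦fell⟧ = {Ann, Finn, Mae, Ned, Vic}
⟦behind Uma⟧ = {x : ⟨x, Uma⟩ ∈ ⟦behind⟧} = {Ann, Cara, Finn, Ivy, Lee, Ned, Sam, Uma, Wes}
⟦engineer⟧ = {Ann, Finn, Ivy, Mae, Sam}
… ∩ ⟦left of Sam⟧ = {Ann, Finn, Ivy, Mae, Sam} ∩ {Finn, Ivy, Lee, Mae, Ned, Sam, Uma} = {Finn, Ivy, Mae, Sam}
… ∩ ⟦that fell⟧ = {Finn, Ivy, Mae, Sam} ∩ {Ann, Finn, Mae, Ned, Vic} = {Finn, Mae}
… ∩ ⟦behind Uma⟧ = {Finn, Mae} ∩ {Ann, Cara, Finn, Ivy, Lee, Ned, Sam, Uma, Wes} = {Finn}
So ⟦engineer left of Sam that fell behind Uma⟧ = {Finn}.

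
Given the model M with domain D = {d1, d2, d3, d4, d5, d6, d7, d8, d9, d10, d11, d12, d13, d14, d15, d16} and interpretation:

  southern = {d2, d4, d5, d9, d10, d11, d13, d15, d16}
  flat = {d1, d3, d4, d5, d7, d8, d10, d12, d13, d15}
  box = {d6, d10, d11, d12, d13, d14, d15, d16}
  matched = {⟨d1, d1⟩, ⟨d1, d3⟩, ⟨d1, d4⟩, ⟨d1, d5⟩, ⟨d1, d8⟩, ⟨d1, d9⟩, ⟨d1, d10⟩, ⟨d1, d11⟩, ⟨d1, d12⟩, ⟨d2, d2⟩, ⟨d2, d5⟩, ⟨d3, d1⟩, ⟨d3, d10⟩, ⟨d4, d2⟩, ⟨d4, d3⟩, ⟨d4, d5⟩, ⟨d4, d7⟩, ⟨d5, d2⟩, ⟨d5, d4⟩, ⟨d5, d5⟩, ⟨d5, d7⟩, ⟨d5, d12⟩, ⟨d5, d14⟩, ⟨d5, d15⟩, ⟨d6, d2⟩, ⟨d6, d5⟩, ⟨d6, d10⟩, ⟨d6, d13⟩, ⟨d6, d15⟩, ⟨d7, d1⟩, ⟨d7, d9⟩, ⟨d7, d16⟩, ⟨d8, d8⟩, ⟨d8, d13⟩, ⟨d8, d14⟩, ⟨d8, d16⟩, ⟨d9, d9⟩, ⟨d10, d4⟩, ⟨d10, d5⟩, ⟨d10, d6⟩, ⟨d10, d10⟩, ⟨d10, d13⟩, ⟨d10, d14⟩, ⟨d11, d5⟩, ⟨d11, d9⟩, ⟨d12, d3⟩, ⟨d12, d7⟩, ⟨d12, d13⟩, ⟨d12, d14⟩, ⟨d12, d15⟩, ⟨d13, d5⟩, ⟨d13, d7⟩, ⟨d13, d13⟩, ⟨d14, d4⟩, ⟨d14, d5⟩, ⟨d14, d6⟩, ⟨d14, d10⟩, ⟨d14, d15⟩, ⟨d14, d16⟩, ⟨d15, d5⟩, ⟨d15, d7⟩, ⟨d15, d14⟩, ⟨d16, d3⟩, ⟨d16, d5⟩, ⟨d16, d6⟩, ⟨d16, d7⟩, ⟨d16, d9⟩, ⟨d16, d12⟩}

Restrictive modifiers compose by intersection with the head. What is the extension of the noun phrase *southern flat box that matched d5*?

⟦that matched d5⟧ = {x : ⟨x, d5⟩ ∈ ⟦matched⟧} = {d1, d2, d4, d5, d6, d10, d11, d13, d14, d15, d16}
⟦box⟧ = {d6, d10, d11, d12, d13, d14, d15, d16}
… ∩ ⟦that matched d5⟧ = {d6, d10, d11, d12, d13, d14, d15, d16} ∩ {d1, d2, d4, d5, d6, d10, d11, d13, d14, d15, d16} = {d6, d10, d11, d13, d14, d15, d16}
… ∩ ⟦southern⟧ = {d6, d10, d11, d13, d14, d15, d16} ∩ {d2, d4, d5, d9, d10, d11, d13, d15, d16} = {d10, d11, d13, d15, d16}
… ∩ ⟦flat⟧ = {d10, d11, d13, d15, d16} ∩ {d1, d3, d4, d5, d7, d8, d10, d12, d13, d15} = {d10, d13, d15}
So ⟦southern flat box that matched d5⟧ = {d10, d13, d15}.

{d10, d13, d15}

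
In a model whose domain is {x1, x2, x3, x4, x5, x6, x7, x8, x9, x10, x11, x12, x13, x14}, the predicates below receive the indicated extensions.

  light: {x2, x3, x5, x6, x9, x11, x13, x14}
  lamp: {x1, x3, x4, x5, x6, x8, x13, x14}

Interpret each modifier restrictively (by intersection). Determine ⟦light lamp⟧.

⟦lamp⟧ = {x1, x3, x4, x5, x6, x8, x13, x14}
… ∩ ⟦light⟧ = {x1, x3, x4, x5, x6, x8, x13, x14} ∩ {x2, x3, x5, x6, x9, x11, x13, x14} = {x3, x5, x6, x13, x14}
So ⟦light lamp⟧ = {x3, x5, x6, x13, x14}.

{x3, x5, x6, x13, x14}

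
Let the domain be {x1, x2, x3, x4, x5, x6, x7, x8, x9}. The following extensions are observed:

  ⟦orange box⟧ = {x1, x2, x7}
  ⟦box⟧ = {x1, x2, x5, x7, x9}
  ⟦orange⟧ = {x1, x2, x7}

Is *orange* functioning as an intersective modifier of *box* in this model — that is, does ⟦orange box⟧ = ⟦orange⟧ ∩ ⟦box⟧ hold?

⟦orange⟧ ∩ ⟦box⟧ = {x1, x2, x7} ∩ {x1, x2, x5, x7, x9} = {x1, x2, x7}
Observed ⟦orange box⟧ = {x1, x2, x7}.
These coincide, so the modifier is intersective here.

yes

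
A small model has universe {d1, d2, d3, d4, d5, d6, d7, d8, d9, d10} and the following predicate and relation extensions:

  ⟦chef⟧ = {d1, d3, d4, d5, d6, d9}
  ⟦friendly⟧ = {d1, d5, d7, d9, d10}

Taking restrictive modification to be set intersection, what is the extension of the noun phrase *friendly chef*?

⟦chef⟧ = {d1, d3, d4, d5, d6, d9}
… ∩ ⟦friendly⟧ = {d1, d3, d4, d5, d6, d9} ∩ {d1, d5, d7, d9, d10} = {d1, d5, d9}
So ⟦friendly chef⟧ = {d1, d5, d9}.

{d1, d5, d9}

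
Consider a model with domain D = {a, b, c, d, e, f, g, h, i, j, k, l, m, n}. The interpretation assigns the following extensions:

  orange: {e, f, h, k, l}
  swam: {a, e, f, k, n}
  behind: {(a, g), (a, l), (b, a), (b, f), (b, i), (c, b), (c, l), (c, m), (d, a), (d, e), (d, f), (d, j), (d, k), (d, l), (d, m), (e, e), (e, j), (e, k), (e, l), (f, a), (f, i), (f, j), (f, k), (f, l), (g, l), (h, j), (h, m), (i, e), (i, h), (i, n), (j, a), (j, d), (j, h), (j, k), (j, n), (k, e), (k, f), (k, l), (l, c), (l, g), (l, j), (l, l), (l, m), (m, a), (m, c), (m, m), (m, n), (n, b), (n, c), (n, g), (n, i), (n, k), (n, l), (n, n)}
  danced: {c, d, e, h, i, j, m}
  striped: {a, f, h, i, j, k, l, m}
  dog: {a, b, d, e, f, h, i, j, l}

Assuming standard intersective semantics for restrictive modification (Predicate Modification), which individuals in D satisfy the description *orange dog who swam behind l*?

⟦who swam⟧ = ⟦swam⟧ = {a, e, f, k, n}
⟦behind l⟧ = {x : ⟨x, l⟩ ∈ ⟦behind⟧} = {a, c, d, e, f, g, k, l, n}
⟦dog⟧ = {a, b, d, e, f, h, i, j, l}
… ∩ ⟦who swam⟧ = {a, b, d, e, f, h, i, j, l} ∩ {a, e, f, k, n} = {a, e, f}
… ∩ ⟦behind l⟧ = {a, e, f} ∩ {a, c, d, e, f, g, k, l, n} = {a, e, f}
… ∩ ⟦orange⟧ = {a, e, f} ∩ {e, f, h, k, l} = {e, f}
So ⟦orange dog who swam behind l⟧ = {e, f}.

{e, f}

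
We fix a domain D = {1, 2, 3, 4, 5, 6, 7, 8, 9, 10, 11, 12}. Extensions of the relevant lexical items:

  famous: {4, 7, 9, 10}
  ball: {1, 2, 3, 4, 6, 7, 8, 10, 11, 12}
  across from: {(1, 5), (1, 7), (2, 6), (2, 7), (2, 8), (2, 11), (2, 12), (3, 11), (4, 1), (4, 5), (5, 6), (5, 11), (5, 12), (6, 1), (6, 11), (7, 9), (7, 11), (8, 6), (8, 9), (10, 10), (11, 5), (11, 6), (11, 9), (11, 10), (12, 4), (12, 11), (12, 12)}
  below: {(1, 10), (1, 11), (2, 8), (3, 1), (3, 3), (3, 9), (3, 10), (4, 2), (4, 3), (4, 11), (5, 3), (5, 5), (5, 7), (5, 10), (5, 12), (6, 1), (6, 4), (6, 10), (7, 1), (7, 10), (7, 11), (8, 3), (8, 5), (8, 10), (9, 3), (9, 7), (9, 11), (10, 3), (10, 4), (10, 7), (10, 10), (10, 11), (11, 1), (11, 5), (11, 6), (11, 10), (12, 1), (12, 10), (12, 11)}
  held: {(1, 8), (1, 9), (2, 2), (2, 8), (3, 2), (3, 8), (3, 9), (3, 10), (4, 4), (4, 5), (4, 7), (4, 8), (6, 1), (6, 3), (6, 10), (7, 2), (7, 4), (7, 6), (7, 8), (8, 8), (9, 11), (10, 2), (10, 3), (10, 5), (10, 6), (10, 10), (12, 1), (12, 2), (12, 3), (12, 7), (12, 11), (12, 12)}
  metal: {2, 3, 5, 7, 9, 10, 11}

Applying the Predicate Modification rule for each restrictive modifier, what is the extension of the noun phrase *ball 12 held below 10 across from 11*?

{3, 7, 12}

⟦12 held⟧ = {x : ⟨12, x⟩ ∈ ⟦held⟧} = {1, 2, 3, 7, 11, 12}
⟦below 10⟧ = {x : ⟨x, 10⟩ ∈ ⟦below⟧} = {1, 3, 5, 6, 7, 8, 10, 11, 12}
⟦across from 11⟧ = {x : ⟨x, 11⟩ ∈ ⟦across from⟧} = {2, 3, 5, 6, 7, 12}
⟦ball⟧ = {1, 2, 3, 4, 6, 7, 8, 10, 11, 12}
… ∩ ⟦12 held⟧ = {1, 2, 3, 4, 6, 7, 8, 10, 11, 12} ∩ {1, 2, 3, 7, 11, 12} = {1, 2, 3, 7, 11, 12}
… ∩ ⟦below 10⟧ = {1, 2, 3, 7, 11, 12} ∩ {1, 3, 5, 6, 7, 8, 10, 11, 12} = {1, 3, 7, 11, 12}
… ∩ ⟦across from 11⟧ = {1, 3, 7, 11, 12} ∩ {2, 3, 5, 6, 7, 12} = {3, 7, 12}
So ⟦ball 12 held below 10 across from 11⟧ = {3, 7, 12}.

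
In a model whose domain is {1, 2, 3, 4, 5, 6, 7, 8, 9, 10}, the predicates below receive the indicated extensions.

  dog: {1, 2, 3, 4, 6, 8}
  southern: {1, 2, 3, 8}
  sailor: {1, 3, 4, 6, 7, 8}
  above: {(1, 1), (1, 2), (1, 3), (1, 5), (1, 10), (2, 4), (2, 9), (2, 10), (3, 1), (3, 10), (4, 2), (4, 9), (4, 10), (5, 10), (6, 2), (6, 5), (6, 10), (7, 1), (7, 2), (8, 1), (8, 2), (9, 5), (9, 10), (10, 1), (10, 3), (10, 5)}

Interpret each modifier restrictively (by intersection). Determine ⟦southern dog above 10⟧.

⟦above 10⟧ = {x : ⟨x, 10⟩ ∈ ⟦above⟧} = {1, 2, 3, 4, 5, 6, 9}
⟦dog⟧ = {1, 2, 3, 4, 6, 8}
… ∩ ⟦above 10⟧ = {1, 2, 3, 4, 6, 8} ∩ {1, 2, 3, 4, 5, 6, 9} = {1, 2, 3, 4, 6}
… ∩ ⟦southern⟧ = {1, 2, 3, 4, 6} ∩ {1, 2, 3, 8} = {1, 2, 3}
So ⟦southern dog above 10⟧ = {1, 2, 3}.

{1, 2, 3}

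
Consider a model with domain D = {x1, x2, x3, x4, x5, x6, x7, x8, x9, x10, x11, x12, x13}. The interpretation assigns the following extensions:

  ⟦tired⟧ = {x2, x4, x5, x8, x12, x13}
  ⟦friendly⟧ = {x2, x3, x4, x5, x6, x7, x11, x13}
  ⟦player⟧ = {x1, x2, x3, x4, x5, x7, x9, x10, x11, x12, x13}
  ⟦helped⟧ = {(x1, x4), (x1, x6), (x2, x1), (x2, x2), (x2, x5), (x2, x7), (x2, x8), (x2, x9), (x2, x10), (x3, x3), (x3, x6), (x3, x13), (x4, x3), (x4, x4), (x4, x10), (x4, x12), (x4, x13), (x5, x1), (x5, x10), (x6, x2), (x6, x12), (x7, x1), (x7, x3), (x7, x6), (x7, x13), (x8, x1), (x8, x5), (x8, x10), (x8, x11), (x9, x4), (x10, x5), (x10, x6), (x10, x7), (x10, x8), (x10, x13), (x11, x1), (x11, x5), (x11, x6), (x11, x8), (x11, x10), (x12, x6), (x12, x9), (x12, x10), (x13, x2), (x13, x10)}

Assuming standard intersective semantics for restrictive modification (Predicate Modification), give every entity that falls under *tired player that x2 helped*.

⟦that x2 helped⟧ = {x : ⟨x2, x⟩ ∈ ⟦helped⟧} = {x1, x2, x5, x7, x8, x9, x10}
⟦player⟧ = {x1, x2, x3, x4, x5, x7, x9, x10, x11, x12, x13}
… ∩ ⟦that x2 helped⟧ = {x1, x2, x3, x4, x5, x7, x9, x10, x11, x12, x13} ∩ {x1, x2, x5, x7, x8, x9, x10} = {x1, x2, x5, x7, x9, x10}
… ∩ ⟦tired⟧ = {x1, x2, x5, x7, x9, x10} ∩ {x2, x4, x5, x8, x12, x13} = {x2, x5}
So ⟦tired player that x2 helped⟧ = {x2, x5}.

{x2, x5}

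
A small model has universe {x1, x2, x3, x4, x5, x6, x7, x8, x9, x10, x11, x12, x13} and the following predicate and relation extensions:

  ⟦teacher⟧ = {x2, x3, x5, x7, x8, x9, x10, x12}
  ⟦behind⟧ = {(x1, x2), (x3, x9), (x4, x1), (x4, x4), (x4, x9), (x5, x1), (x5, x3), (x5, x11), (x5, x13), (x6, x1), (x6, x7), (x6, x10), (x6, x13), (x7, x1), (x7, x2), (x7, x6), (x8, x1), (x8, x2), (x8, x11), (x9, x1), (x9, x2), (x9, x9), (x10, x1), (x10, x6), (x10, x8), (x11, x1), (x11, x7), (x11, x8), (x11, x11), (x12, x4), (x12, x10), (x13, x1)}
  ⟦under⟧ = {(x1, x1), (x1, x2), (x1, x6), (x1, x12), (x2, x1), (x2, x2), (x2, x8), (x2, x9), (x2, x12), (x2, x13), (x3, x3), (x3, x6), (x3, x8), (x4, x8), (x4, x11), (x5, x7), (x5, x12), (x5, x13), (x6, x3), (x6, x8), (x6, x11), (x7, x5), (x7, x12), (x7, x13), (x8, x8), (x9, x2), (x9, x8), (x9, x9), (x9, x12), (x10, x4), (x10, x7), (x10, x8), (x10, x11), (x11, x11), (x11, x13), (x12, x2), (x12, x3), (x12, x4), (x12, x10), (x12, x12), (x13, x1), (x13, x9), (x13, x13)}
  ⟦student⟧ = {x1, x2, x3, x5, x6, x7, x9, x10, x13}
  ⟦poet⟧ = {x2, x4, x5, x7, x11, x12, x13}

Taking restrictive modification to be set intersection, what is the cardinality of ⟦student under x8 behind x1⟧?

3

⟦under x8⟧ = {x : ⟨x, x8⟩ ∈ ⟦under⟧} = {x2, x3, x4, x6, x8, x9, x10}
⟦behind x1⟧ = {x : ⟨x, x1⟩ ∈ ⟦behind⟧} = {x4, x5, x6, x7, x8, x9, x10, x11, x13}
⟦student⟧ = {x1, x2, x3, x5, x6, x7, x9, x10, x13}
… ∩ ⟦under x8⟧ = {x1, x2, x3, x5, x6, x7, x9, x10, x13} ∩ {x2, x3, x4, x6, x8, x9, x10} = {x2, x3, x6, x9, x10}
… ∩ ⟦behind x1⟧ = {x2, x3, x6, x9, x10} ∩ {x4, x5, x6, x7, x8, x9, x10, x11, x13} = {x6, x9, x10}
⟦student under x8 behind x1⟧ = {x6, x9, x10}, so the cardinality is 3.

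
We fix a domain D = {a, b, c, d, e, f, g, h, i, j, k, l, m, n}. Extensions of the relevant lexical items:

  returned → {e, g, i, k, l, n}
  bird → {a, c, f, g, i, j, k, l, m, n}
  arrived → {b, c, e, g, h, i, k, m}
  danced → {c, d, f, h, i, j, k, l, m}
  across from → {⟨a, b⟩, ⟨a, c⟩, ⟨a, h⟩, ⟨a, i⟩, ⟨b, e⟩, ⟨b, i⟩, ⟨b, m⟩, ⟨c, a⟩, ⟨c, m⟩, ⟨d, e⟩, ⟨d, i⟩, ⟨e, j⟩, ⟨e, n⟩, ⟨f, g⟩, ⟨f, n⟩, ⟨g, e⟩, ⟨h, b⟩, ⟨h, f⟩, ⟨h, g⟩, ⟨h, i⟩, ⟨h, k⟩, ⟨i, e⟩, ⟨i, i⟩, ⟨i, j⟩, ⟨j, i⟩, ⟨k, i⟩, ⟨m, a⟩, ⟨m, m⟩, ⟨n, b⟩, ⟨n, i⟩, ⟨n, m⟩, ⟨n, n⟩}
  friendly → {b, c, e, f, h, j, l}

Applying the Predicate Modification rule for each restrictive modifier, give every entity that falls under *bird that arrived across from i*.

⟦that arrived⟧ = ⟦arrived⟧ = {b, c, e, g, h, i, k, m}
⟦across from i⟧ = {x : ⟨x, i⟩ ∈ ⟦across from⟧} = {a, b, d, h, i, j, k, n}
⟦bird⟧ = {a, c, f, g, i, j, k, l, m, n}
… ∩ ⟦that arrived⟧ = {a, c, f, g, i, j, k, l, m, n} ∩ {b, c, e, g, h, i, k, m} = {c, g, i, k, m}
… ∩ ⟦across from i⟧ = {c, g, i, k, m} ∩ {a, b, d, h, i, j, k, n} = {i, k}
So ⟦bird that arrived across from i⟧ = {i, k}.

{i, k}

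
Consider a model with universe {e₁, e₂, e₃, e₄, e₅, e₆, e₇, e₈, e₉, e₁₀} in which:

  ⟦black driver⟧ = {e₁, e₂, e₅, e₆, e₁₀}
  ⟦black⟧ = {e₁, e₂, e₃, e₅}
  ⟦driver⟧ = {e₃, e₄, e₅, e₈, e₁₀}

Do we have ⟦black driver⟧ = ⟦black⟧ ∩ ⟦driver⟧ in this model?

⟦black⟧ ∩ ⟦driver⟧ = {e₁, e₂, e₃, e₅} ∩ {e₃, e₄, e₅, e₈, e₁₀} = {e₃, e₅}
Observed ⟦black driver⟧ = {e₁, e₂, e₅, e₆, e₁₀}.
These differ, so the modifier is not intersective in this model.

no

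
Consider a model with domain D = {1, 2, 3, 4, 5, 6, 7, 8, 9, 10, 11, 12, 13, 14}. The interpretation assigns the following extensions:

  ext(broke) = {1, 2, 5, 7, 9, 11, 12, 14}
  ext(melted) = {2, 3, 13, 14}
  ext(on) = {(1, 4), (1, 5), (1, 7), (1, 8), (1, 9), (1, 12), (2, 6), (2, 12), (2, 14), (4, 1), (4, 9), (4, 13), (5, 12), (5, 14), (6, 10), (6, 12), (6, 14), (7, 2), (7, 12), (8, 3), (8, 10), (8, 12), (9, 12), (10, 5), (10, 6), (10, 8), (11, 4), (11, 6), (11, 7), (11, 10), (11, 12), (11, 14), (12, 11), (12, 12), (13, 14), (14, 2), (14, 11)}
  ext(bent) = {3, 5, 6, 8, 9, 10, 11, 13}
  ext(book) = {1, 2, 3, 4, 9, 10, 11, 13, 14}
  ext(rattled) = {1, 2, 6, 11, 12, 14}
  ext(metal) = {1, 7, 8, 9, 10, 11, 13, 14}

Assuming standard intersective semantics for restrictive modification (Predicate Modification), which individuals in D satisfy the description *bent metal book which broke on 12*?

⟦which broke⟧ = ⟦broke⟧ = {1, 2, 5, 7, 9, 11, 12, 14}
⟦on 12⟧ = {x : ⟨x, 12⟩ ∈ ⟦on⟧} = {1, 2, 5, 6, 7, 8, 9, 11, 12}
⟦book⟧ = {1, 2, 3, 4, 9, 10, 11, 13, 14}
… ∩ ⟦which broke⟧ = {1, 2, 3, 4, 9, 10, 11, 13, 14} ∩ {1, 2, 5, 7, 9, 11, 12, 14} = {1, 2, 9, 11, 14}
… ∩ ⟦on 12⟧ = {1, 2, 9, 11, 14} ∩ {1, 2, 5, 6, 7, 8, 9, 11, 12} = {1, 2, 9, 11}
… ∩ ⟦bent⟧ = {1, 2, 9, 11} ∩ {3, 5, 6, 8, 9, 10, 11, 13} = {9, 11}
… ∩ ⟦metal⟧ = {9, 11} ∩ {1, 7, 8, 9, 10, 11, 13, 14} = {9, 11}
So ⟦bent metal book which broke on 12⟧ = {9, 11}.

{9, 11}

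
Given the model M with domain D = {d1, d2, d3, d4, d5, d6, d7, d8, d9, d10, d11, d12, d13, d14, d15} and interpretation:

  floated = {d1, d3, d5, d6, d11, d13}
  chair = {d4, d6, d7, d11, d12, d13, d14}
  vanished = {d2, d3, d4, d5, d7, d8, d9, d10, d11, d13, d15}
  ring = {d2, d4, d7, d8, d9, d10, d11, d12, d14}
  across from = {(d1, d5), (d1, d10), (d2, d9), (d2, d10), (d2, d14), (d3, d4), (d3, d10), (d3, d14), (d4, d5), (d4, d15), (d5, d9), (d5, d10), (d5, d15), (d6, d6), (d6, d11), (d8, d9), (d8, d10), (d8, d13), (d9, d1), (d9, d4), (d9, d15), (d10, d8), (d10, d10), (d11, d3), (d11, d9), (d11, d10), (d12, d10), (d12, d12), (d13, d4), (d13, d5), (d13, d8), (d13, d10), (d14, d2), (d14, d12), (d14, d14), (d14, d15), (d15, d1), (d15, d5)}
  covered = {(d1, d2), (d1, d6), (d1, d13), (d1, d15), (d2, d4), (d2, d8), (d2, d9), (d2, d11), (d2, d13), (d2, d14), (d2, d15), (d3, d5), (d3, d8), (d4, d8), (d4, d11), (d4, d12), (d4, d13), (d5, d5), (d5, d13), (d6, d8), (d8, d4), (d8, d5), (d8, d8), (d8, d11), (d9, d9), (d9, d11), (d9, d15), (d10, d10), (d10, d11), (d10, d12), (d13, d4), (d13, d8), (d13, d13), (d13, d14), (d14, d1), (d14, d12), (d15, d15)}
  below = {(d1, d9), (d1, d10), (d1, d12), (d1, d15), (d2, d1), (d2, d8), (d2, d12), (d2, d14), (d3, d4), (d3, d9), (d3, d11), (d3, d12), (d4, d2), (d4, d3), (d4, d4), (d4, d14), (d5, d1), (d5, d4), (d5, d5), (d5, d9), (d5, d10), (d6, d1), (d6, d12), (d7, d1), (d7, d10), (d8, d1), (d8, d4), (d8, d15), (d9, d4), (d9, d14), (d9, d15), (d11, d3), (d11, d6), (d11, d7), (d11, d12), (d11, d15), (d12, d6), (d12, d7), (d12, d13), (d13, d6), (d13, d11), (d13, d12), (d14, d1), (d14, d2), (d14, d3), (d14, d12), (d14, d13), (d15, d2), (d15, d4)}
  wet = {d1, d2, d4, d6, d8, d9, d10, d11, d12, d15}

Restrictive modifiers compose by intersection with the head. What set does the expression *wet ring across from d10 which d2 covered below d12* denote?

⟦across from d10⟧ = {x : ⟨x, d10⟩ ∈ ⟦across from⟧} = {d1, d2, d3, d5, d8, d10, d11, d12, d13}
⟦which d2 covered⟧ = {x : ⟨d2, x⟩ ∈ ⟦covered⟧} = {d4, d8, d9, d11, d13, d14, d15}
⟦below d12⟧ = {x : ⟨x, d12⟩ ∈ ⟦below⟧} = {d1, d2, d3, d6, d11, d13, d14}
⟦ring⟧ = {d2, d4, d7, d8, d9, d10, d11, d12, d14}
… ∩ ⟦across from d10⟧ = {d2, d4, d7, d8, d9, d10, d11, d12, d14} ∩ {d1, d2, d3, d5, d8, d10, d11, d12, d13} = {d2, d8, d10, d11, d12}
… ∩ ⟦which d2 covered⟧ = {d2, d8, d10, d11, d12} ∩ {d4, d8, d9, d11, d13, d14, d15} = {d8, d11}
… ∩ ⟦below d12⟧ = {d8, d11} ∩ {d1, d2, d3, d6, d11, d13, d14} = {d11}
… ∩ ⟦wet⟧ = {d11} ∩ {d1, d2, d4, d6, d8, d9, d10, d11, d12, d15} = {d11}
So ⟦wet ring across from d10 which d2 covered below d12⟧ = {d11}.

{d11}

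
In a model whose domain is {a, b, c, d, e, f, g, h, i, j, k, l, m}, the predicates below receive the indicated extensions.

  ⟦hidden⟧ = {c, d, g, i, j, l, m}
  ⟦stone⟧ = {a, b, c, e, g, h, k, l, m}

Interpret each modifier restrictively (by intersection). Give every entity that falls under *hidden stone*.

⟦stone⟧ = {a, b, c, e, g, h, k, l, m}
… ∩ ⟦hidden⟧ = {a, b, c, e, g, h, k, l, m} ∩ {c, d, g, i, j, l, m} = {c, g, l, m}
So ⟦hidden stone⟧ = {c, g, l, m}.

{c, g, l, m}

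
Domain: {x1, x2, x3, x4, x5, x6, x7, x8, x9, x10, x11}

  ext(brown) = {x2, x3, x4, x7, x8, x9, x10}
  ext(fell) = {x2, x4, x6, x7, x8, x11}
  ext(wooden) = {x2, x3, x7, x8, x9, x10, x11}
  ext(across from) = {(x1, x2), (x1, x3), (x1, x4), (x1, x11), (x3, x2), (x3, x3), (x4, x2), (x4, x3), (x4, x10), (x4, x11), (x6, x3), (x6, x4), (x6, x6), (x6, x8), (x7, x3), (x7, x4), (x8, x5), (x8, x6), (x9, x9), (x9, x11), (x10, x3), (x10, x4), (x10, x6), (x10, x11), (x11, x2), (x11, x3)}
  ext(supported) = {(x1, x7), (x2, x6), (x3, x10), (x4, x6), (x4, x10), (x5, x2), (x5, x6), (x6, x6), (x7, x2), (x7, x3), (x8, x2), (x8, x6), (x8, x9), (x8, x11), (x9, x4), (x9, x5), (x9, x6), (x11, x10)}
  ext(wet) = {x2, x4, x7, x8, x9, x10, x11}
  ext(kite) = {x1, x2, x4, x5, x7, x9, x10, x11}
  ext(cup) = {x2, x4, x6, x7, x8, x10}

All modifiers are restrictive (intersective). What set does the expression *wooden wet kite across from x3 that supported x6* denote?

⟦across from x3⟧ = {x : ⟨x, x3⟩ ∈ ⟦across from⟧} = {x1, x3, x4, x6, x7, x10, x11}
⟦that supported x6⟧ = {x : ⟨x, x6⟩ ∈ ⟦supported⟧} = {x2, x4, x5, x6, x8, x9}
⟦kite⟧ = {x1, x2, x4, x5, x7, x9, x10, x11}
… ∩ ⟦across from x3⟧ = {x1, x2, x4, x5, x7, x9, x10, x11} ∩ {x1, x3, x4, x6, x7, x10, x11} = {x1, x4, x7, x10, x11}
… ∩ ⟦that supported x6⟧ = {x1, x4, x7, x10, x11} ∩ {x2, x4, x5, x6, x8, x9} = {x4}
… ∩ ⟦wooden⟧ = {x4} ∩ {x2, x3, x7, x8, x9, x10, x11} = ∅
… ∩ ⟦wet⟧ = ∅ ∩ {x2, x4, x7, x8, x9, x10, x11} = ∅
So ⟦wooden wet kite across from x3 that supported x6⟧ = {}.

{}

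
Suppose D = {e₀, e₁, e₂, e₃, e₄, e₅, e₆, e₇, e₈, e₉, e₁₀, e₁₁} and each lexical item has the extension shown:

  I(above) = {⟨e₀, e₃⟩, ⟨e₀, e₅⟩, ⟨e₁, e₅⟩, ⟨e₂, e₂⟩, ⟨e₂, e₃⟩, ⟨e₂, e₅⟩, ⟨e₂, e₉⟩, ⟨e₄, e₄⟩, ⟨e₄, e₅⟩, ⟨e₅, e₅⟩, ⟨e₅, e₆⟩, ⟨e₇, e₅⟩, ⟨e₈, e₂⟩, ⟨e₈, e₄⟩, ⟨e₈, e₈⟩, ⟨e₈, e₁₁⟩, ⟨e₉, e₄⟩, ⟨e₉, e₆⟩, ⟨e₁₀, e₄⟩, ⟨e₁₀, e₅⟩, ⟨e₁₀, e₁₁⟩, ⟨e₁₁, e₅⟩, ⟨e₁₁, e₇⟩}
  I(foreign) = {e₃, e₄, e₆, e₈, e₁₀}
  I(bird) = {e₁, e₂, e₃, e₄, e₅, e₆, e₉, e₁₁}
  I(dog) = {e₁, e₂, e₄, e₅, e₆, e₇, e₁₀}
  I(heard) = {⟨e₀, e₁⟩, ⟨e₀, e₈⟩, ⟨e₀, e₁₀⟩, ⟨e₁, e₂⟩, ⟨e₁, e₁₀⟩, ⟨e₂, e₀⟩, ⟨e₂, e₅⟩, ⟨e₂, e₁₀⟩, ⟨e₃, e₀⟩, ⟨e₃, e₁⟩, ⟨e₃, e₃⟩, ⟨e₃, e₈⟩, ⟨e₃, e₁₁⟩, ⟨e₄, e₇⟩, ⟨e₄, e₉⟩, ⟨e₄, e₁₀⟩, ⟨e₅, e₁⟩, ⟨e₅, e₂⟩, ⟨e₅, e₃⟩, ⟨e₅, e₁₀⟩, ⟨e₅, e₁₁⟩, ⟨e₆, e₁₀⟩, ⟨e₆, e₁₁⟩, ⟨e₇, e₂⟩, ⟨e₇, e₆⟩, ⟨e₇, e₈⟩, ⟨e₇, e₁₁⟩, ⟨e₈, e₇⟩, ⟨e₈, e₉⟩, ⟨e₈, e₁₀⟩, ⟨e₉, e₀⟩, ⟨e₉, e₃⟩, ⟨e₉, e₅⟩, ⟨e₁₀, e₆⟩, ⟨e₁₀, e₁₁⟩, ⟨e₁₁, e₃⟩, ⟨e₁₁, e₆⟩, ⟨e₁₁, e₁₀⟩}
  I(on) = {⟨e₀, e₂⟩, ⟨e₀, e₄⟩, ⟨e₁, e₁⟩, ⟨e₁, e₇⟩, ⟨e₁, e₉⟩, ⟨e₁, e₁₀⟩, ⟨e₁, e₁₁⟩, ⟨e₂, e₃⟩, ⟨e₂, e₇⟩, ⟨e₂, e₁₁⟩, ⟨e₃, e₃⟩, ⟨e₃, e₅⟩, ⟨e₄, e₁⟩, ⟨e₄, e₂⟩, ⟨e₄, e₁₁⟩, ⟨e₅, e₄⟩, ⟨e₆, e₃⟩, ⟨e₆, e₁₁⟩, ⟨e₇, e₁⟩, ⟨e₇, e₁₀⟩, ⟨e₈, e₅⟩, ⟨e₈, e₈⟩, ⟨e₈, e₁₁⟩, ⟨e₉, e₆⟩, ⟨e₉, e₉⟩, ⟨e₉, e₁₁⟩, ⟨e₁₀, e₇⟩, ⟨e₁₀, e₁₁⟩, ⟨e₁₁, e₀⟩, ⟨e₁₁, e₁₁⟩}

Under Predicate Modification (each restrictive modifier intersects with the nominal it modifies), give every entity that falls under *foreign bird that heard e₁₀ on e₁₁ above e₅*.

⟦that heard e₁₀⟧ = {x : ⟨x, e₁₀⟩ ∈ ⟦heard⟧} = {e₀, e₁, e₂, e₄, e₅, e₆, e₈, e₁₁}
⟦on e₁₁⟧ = {x : ⟨x, e₁₁⟩ ∈ ⟦on⟧} = {e₁, e₂, e₄, e₆, e₈, e₉, e₁₀, e₁₁}
⟦above e₅⟧ = {x : ⟨x, e₅⟩ ∈ ⟦above⟧} = {e₀, e₁, e₂, e₄, e₅, e₇, e₁₀, e₁₁}
⟦bird⟧ = {e₁, e₂, e₃, e₄, e₅, e₆, e₉, e₁₁}
… ∩ ⟦that heard e₁₀⟧ = {e₁, e₂, e₃, e₄, e₅, e₆, e₉, e₁₁} ∩ {e₀, e₁, e₂, e₄, e₅, e₆, e₈, e₁₁} = {e₁, e₂, e₄, e₅, e₆, e₁₁}
… ∩ ⟦on e₁₁⟧ = {e₁, e₂, e₄, e₅, e₆, e₁₁} ∩ {e₁, e₂, e₄, e₆, e₈, e₉, e₁₀, e₁₁} = {e₁, e₂, e₄, e₆, e₁₁}
… ∩ ⟦above e₅⟧ = {e₁, e₂, e₄, e₆, e₁₁} ∩ {e₀, e₁, e₂, e₄, e₅, e₇, e₁₀, e₁₁} = {e₁, e₂, e₄, e₁₁}
… ∩ ⟦foreign⟧ = {e₁, e₂, e₄, e₁₁} ∩ {e₃, e₄, e₆, e₈, e₁₀} = {e₄}
So ⟦foreign bird that heard e₁₀ on e₁₁ above e₅⟧ = {e₄}.

{e₄}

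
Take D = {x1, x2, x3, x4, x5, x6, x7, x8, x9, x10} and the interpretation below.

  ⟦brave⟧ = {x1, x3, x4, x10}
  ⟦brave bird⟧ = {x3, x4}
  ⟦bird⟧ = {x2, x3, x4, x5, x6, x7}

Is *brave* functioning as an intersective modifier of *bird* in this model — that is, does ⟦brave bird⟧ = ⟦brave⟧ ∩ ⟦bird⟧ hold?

yes

⟦brave⟧ ∩ ⟦bird⟧ = {x1, x3, x4, x10} ∩ {x2, x3, x4, x5, x6, x7} = {x3, x4}
Observed ⟦brave bird⟧ = {x3, x4}.
These coincide, so the modifier is intersective here.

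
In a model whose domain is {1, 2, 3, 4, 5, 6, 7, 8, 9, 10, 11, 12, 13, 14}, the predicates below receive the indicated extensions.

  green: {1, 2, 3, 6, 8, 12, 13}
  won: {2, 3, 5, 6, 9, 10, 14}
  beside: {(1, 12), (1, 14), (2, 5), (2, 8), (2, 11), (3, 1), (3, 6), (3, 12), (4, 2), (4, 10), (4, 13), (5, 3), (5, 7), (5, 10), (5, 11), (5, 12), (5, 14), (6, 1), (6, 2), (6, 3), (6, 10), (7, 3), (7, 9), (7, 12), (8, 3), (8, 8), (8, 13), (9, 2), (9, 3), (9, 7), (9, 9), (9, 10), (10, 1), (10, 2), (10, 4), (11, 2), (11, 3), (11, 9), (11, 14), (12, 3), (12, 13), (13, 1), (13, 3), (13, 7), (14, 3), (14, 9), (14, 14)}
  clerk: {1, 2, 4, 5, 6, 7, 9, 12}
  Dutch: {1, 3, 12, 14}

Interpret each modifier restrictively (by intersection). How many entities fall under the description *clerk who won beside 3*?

⟦who won⟧ = ⟦won⟧ = {2, 3, 5, 6, 9, 10, 14}
⟦beside 3⟧ = {x : ⟨x, 3⟩ ∈ ⟦beside⟧} = {5, 6, 7, 8, 9, 11, 12, 13, 14}
⟦clerk⟧ = {1, 2, 4, 5, 6, 7, 9, 12}
… ∩ ⟦who won⟧ = {1, 2, 4, 5, 6, 7, 9, 12} ∩ {2, 3, 5, 6, 9, 10, 14} = {2, 5, 6, 9}
… ∩ ⟦beside 3⟧ = {2, 5, 6, 9} ∩ {5, 6, 7, 8, 9, 11, 12, 13, 14} = {5, 6, 9}
⟦clerk who won beside 3⟧ = {5, 6, 9}, so the cardinality is 3.

3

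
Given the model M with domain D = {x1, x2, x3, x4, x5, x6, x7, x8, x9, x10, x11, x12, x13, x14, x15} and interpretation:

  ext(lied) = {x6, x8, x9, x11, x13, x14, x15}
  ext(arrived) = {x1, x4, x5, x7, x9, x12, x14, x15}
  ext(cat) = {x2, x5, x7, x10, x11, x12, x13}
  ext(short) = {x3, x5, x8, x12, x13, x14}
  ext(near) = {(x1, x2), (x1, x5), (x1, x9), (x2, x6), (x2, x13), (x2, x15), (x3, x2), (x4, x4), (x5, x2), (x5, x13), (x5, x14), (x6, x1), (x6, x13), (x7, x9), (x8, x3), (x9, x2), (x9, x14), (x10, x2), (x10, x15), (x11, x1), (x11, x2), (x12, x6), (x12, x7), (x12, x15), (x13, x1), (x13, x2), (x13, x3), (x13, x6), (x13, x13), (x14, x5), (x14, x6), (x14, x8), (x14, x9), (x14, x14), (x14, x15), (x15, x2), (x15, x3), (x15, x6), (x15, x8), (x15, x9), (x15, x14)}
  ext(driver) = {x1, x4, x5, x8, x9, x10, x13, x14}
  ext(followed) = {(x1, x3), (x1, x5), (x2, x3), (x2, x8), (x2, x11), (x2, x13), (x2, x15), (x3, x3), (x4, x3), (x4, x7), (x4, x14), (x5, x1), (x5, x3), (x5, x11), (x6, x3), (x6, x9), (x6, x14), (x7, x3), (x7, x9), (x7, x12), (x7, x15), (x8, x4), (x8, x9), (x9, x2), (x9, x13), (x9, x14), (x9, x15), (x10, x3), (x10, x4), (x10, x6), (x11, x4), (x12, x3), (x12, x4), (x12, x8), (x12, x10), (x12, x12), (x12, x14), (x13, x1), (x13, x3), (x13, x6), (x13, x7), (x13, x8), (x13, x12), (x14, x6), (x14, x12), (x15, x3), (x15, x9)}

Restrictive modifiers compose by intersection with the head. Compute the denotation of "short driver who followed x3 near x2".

{x5, x13}

⟦who followed x3⟧ = {x : ⟨x, x3⟩ ∈ ⟦followed⟧} = {x1, x2, x3, x4, x5, x6, x7, x10, x12, x13, x15}
⟦near x2⟧ = {x : ⟨x, x2⟩ ∈ ⟦near⟧} = {x1, x3, x5, x9, x10, x11, x13, x15}
⟦driver⟧ = {x1, x4, x5, x8, x9, x10, x13, x14}
… ∩ ⟦who followed x3⟧ = {x1, x4, x5, x8, x9, x10, x13, x14} ∩ {x1, x2, x3, x4, x5, x6, x7, x10, x12, x13, x15} = {x1, x4, x5, x10, x13}
… ∩ ⟦near x2⟧ = {x1, x4, x5, x10, x13} ∩ {x1, x3, x5, x9, x10, x11, x13, x15} = {x1, x5, x10, x13}
… ∩ ⟦short⟧ = {x1, x5, x10, x13} ∩ {x3, x5, x8, x12, x13, x14} = {x5, x13}
So ⟦short driver who followed x3 near x2⟧ = {x5, x13}.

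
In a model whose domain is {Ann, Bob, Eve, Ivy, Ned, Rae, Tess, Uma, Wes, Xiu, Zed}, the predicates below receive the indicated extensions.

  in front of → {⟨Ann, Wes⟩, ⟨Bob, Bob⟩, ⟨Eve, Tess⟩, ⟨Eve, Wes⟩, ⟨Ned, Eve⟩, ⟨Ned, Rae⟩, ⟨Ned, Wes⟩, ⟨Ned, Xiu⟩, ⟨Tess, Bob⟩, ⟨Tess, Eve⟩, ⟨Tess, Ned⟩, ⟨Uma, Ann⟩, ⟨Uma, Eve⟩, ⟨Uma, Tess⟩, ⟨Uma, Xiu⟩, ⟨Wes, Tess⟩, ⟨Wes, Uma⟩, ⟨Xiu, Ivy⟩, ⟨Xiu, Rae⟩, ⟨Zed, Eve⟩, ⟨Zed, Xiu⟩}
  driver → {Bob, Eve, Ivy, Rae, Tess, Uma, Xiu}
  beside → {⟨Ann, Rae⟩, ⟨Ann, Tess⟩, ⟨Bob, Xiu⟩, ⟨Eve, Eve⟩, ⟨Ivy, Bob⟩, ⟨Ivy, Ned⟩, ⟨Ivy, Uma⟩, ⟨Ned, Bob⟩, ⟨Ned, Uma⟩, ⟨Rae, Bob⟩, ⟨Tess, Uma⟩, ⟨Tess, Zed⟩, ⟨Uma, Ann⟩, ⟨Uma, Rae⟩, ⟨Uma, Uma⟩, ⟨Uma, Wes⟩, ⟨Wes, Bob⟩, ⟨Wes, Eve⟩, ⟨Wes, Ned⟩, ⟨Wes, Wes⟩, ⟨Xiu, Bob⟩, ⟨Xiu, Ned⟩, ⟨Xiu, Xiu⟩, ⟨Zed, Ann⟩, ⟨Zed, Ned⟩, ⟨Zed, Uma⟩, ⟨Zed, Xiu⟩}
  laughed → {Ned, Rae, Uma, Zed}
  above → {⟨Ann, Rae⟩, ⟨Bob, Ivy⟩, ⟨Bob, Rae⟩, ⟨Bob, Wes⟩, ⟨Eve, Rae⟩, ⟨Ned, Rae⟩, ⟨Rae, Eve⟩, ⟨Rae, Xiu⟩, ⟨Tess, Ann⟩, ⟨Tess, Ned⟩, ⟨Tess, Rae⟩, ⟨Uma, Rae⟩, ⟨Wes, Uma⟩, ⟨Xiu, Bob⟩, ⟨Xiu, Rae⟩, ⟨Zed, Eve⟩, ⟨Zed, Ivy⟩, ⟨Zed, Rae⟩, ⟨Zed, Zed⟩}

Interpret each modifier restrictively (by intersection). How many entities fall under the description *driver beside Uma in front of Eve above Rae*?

2

⟦beside Uma⟧ = {x : ⟨x, Uma⟩ ∈ ⟦beside⟧} = {Ivy, Ned, Tess, Uma, Zed}
⟦in front of Eve⟧ = {x : ⟨x, Eve⟩ ∈ ⟦in front of⟧} = {Ned, Tess, Uma, Zed}
⟦above Rae⟧ = {x : ⟨x, Rae⟩ ∈ ⟦above⟧} = {Ann, Bob, Eve, Ned, Tess, Uma, Xiu, Zed}
⟦driver⟧ = {Bob, Eve, Ivy, Rae, Tess, Uma, Xiu}
… ∩ ⟦beside Uma⟧ = {Bob, Eve, Ivy, Rae, Tess, Uma, Xiu} ∩ {Ivy, Ned, Tess, Uma, Zed} = {Ivy, Tess, Uma}
… ∩ ⟦in front of Eve⟧ = {Ivy, Tess, Uma} ∩ {Ned, Tess, Uma, Zed} = {Tess, Uma}
… ∩ ⟦above Rae⟧ = {Tess, Uma} ∩ {Ann, Bob, Eve, Ned, Tess, Uma, Xiu, Zed} = {Tess, Uma}
⟦driver beside Uma in front of Eve above Rae⟧ = {Tess, Uma}, so the cardinality is 2.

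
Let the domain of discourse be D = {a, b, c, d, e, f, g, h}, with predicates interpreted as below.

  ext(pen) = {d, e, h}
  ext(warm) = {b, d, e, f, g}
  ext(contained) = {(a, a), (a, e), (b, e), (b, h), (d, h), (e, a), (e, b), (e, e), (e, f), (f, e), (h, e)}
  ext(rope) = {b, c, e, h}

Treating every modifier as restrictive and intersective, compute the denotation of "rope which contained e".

⟦which contained e⟧ = {x : ⟨x, e⟩ ∈ ⟦contained⟧} = {a, b, e, f, h}
⟦rope⟧ = {b, c, e, h}
… ∩ ⟦which contained e⟧ = {b, c, e, h} ∩ {a, b, e, f, h} = {b, e, h}
So ⟦rope which contained e⟧ = {b, e, h}.

{b, e, h}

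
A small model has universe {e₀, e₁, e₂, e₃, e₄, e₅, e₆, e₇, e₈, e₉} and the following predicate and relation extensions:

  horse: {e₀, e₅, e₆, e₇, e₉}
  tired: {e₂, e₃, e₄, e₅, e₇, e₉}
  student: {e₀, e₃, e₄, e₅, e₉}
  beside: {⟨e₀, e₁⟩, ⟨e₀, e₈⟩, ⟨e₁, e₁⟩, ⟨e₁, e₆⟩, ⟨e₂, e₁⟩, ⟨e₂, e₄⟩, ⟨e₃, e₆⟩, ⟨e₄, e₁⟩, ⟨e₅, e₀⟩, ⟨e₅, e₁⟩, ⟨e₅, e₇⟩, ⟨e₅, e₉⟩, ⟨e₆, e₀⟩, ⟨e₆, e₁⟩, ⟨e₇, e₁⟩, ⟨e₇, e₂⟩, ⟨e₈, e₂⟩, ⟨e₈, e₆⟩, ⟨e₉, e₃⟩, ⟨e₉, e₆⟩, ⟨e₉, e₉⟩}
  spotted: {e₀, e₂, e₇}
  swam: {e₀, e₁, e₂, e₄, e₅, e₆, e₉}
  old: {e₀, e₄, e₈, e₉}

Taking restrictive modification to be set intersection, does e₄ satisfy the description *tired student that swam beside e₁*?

yes

⟦that swam⟧ = ⟦swam⟧ = {e₀, e₁, e₂, e₄, e₅, e₆, e₉}
⟦beside e₁⟧ = {x : ⟨x, e₁⟩ ∈ ⟦beside⟧} = {e₀, e₁, e₂, e₄, e₅, e₆, e₇}
⟦student⟧ = {e₀, e₃, e₄, e₅, e₉}
… ∩ ⟦that swam⟧ = {e₀, e₃, e₄, e₅, e₉} ∩ {e₀, e₁, e₂, e₄, e₅, e₆, e₉} = {e₀, e₄, e₅, e₉}
… ∩ ⟦beside e₁⟧ = {e₀, e₄, e₅, e₉} ∩ {e₀, e₁, e₂, e₄, e₅, e₆, e₇} = {e₀, e₄, e₅}
… ∩ ⟦tired⟧ = {e₀, e₄, e₅} ∩ {e₂, e₃, e₄, e₅, e₇, e₉} = {e₄, e₅}
⟦tired student that swam beside e₁⟧ = {e₄, e₅}; e₄ ∈ this set.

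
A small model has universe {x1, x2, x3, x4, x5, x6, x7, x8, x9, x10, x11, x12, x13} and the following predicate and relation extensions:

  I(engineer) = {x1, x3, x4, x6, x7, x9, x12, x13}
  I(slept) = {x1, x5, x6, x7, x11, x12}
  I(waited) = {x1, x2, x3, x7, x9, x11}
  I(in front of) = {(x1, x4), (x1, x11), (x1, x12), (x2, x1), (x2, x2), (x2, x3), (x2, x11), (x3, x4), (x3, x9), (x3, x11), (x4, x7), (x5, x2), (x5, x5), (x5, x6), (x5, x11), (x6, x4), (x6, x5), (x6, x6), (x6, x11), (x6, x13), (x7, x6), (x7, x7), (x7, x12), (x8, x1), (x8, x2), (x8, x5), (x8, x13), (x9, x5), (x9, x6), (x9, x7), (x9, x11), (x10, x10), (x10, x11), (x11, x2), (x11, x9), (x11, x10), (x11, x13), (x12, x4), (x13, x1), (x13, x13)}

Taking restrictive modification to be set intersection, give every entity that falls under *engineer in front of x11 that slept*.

{x1, x6}

⟦in front of x11⟧ = {x : ⟨x, x11⟩ ∈ ⟦in front of⟧} = {x1, x2, x3, x5, x6, x9, x10}
⟦that slept⟧ = ⟦slept⟧ = {x1, x5, x6, x7, x11, x12}
⟦engineer⟧ = {x1, x3, x4, x6, x7, x9, x12, x13}
… ∩ ⟦in front of x11⟧ = {x1, x3, x4, x6, x7, x9, x12, x13} ∩ {x1, x2, x3, x5, x6, x9, x10} = {x1, x3, x6, x9}
… ∩ ⟦that slept⟧ = {x1, x3, x6, x9} ∩ {x1, x5, x6, x7, x11, x12} = {x1, x6}
So ⟦engineer in front of x11 that slept⟧ = {x1, x6}.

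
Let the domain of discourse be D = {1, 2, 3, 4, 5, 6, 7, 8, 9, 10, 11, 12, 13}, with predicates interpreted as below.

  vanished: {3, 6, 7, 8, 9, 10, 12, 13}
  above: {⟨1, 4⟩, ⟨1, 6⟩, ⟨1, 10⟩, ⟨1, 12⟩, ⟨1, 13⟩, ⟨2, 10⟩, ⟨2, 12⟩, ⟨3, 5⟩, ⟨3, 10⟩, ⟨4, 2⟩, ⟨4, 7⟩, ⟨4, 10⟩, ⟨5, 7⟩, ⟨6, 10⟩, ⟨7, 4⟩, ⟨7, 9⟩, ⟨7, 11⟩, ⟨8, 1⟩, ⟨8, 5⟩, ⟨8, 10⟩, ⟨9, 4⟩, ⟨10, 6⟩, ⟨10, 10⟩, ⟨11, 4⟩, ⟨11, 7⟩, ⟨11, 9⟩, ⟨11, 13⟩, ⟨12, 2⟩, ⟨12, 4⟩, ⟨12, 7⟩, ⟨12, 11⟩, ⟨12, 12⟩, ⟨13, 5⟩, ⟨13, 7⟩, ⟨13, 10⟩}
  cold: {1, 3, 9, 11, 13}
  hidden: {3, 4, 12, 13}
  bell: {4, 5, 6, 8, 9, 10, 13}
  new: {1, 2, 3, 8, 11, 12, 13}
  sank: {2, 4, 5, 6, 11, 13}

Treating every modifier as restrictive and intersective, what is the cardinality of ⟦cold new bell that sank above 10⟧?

1

⟦that sank⟧ = ⟦sank⟧ = {2, 4, 5, 6, 11, 13}
⟦above 10⟧ = {x : ⟨x, 10⟩ ∈ ⟦above⟧} = {1, 2, 3, 4, 6, 8, 10, 13}
⟦bell⟧ = {4, 5, 6, 8, 9, 10, 13}
… ∩ ⟦that sank⟧ = {4, 5, 6, 8, 9, 10, 13} ∩ {2, 4, 5, 6, 11, 13} = {4, 5, 6, 13}
… ∩ ⟦above 10⟧ = {4, 5, 6, 13} ∩ {1, 2, 3, 4, 6, 8, 10, 13} = {4, 6, 13}
… ∩ ⟦cold⟧ = {4, 6, 13} ∩ {1, 3, 9, 11, 13} = {13}
… ∩ ⟦new⟧ = {13} ∩ {1, 2, 3, 8, 11, 12, 13} = {13}
⟦cold new bell that sank above 10⟧ = {13}, so the cardinality is 1.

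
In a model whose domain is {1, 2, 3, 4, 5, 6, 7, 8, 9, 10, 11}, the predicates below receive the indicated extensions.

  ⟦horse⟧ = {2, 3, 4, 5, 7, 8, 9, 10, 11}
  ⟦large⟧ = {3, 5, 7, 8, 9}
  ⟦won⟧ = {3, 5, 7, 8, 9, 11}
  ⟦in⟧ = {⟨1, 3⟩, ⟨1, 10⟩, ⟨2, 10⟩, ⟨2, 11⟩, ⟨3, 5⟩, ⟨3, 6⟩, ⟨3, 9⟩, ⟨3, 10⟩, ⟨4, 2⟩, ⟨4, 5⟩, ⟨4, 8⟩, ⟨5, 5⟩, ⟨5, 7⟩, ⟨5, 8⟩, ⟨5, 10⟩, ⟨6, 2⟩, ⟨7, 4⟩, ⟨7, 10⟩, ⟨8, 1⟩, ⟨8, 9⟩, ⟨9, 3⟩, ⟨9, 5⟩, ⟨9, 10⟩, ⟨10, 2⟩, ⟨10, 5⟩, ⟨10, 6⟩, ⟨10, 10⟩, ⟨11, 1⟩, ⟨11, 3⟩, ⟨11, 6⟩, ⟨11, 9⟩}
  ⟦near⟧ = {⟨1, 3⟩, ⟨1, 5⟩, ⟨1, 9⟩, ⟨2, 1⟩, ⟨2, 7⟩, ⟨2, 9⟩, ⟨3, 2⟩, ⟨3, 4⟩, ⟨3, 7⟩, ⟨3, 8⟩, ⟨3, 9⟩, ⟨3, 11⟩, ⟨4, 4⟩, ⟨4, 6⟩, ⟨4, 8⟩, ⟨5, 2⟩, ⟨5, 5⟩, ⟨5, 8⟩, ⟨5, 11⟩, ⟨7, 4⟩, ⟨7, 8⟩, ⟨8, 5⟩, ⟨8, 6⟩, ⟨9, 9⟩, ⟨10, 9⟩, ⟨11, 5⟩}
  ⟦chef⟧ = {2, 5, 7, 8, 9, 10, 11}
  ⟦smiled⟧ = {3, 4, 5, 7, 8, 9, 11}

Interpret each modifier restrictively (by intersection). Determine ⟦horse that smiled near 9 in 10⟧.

⟦that smiled⟧ = ⟦smiled⟧ = {3, 4, 5, 7, 8, 9, 11}
⟦near 9⟧ = {x : ⟨x, 9⟩ ∈ ⟦near⟧} = {1, 2, 3, 9, 10}
⟦in 10⟧ = {x : ⟨x, 10⟩ ∈ ⟦in⟧} = {1, 2, 3, 5, 7, 9, 10}
⟦horse⟧ = {2, 3, 4, 5, 7, 8, 9, 10, 11}
… ∩ ⟦that smiled⟧ = {2, 3, 4, 5, 7, 8, 9, 10, 11} ∩ {3, 4, 5, 7, 8, 9, 11} = {3, 4, 5, 7, 8, 9, 11}
… ∩ ⟦near 9⟧ = {3, 4, 5, 7, 8, 9, 11} ∩ {1, 2, 3, 9, 10} = {3, 9}
… ∩ ⟦in 10⟧ = {3, 9} ∩ {1, 2, 3, 5, 7, 9, 10} = {3, 9}
So ⟦horse that smiled near 9 in 10⟧ = {3, 9}.

{3, 9}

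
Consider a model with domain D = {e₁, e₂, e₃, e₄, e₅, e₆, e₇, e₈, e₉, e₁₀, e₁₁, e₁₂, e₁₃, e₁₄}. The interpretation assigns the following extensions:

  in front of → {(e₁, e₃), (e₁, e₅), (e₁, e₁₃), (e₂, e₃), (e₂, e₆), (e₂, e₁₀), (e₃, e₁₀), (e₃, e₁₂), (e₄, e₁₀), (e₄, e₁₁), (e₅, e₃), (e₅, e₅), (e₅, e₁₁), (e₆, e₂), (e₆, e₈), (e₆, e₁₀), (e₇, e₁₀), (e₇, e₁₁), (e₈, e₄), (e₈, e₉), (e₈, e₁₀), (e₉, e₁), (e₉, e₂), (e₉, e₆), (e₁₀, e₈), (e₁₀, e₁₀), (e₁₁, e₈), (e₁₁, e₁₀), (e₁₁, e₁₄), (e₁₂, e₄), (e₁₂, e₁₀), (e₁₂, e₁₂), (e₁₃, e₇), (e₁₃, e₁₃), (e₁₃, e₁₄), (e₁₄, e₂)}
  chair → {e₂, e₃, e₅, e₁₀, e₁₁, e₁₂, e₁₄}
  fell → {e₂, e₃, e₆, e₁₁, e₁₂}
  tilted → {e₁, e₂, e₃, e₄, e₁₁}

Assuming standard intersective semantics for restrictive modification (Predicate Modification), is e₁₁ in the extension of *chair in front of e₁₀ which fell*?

yes

⟦in front of e₁₀⟧ = {x : ⟨x, e₁₀⟩ ∈ ⟦in front of⟧} = {e₂, e₃, e₄, e₆, e₇, e₈, e₁₀, e₁₁, e₁₂}
⟦which fell⟧ = ⟦fell⟧ = {e₂, e₃, e₆, e₁₁, e₁₂}
⟦chair⟧ = {e₂, e₃, e₅, e₁₀, e₁₁, e₁₂, e₁₄}
… ∩ ⟦in front of e₁₀⟧ = {e₂, e₃, e₅, e₁₀, e₁₁, e₁₂, e₁₄} ∩ {e₂, e₃, e₄, e₆, e₇, e₈, e₁₀, e₁₁, e₁₂} = {e₂, e₃, e₁₀, e₁₁, e₁₂}
… ∩ ⟦which fell⟧ = {e₂, e₃, e₁₀, e₁₁, e₁₂} ∩ {e₂, e₃, e₆, e₁₁, e₁₂} = {e₂, e₃, e₁₁, e₁₂}
⟦chair in front of e₁₀ which fell⟧ = {e₂, e₃, e₁₁, e₁₂}; e₁₁ ∈ this set.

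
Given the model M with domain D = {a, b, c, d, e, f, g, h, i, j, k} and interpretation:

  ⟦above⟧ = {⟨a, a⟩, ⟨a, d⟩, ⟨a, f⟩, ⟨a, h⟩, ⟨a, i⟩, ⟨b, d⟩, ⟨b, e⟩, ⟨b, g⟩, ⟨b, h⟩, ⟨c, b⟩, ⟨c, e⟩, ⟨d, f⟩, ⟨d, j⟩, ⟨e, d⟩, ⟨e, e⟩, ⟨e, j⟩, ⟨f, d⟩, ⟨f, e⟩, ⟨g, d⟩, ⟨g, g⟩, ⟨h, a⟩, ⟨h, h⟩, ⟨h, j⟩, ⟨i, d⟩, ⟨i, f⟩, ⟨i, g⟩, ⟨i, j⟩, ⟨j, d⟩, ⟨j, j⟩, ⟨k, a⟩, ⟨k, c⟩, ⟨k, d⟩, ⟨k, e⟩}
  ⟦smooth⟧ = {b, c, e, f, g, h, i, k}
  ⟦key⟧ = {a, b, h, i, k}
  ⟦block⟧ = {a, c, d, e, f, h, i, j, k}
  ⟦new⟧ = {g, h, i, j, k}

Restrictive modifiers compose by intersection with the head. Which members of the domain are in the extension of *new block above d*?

{i, j, k}

⟦above d⟧ = {x : ⟨x, d⟩ ∈ ⟦above⟧} = {a, b, e, f, g, i, j, k}
⟦block⟧ = {a, c, d, e, f, h, i, j, k}
… ∩ ⟦above d⟧ = {a, c, d, e, f, h, i, j, k} ∩ {a, b, e, f, g, i, j, k} = {a, e, f, i, j, k}
… ∩ ⟦new⟧ = {a, e, f, i, j, k} ∩ {g, h, i, j, k} = {i, j, k}
So ⟦new block above d⟧ = {i, j, k}.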